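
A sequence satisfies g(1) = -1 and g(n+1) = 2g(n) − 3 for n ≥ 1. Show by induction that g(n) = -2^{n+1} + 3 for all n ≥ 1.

Base case: g(1) = -1, and -2^{1+1} + 3 = -4 + 3 = -1.
Assume g(m) = -2^{m+1} + 3 for some m ≥ 1.
Then g(m+1) = 2g(m) − 3 = 2·(-2^{m+1} + 3) − 3 = -2^{m+2} + 6 − 3 = -2^{m+2} + 3.
Hence g(n) = -2^{n+1} + 3 for every n ≥ 1, by induction.

g(n) = -2^{n+1} + 3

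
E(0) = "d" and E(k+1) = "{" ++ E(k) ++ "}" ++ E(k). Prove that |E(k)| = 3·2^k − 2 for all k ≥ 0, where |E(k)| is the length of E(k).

Base case: |E(0)| = 1, and 3·2^0 − 2 = 1.
Assume |E(r)| = 3·2^r − 2.
Then |E(r+1)| = 1 + |E(r)| + 1 + |E(r)| = 2|E(r)| + 2 = 2(3·2^r − 2) + 2 = 3·2^{r+1} − 4 + 2 = 3·2^{r+1} − 2.
So the formula holds for r+1, and by induction |E(k)| = 3·2^k − 2 for all k ≥ 0.

|E(k)| = 3·2^k − 2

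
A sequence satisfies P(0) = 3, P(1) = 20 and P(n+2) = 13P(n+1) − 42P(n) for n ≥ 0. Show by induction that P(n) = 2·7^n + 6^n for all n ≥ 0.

Base cases: P(0) = 3 and 2·7^0 + 6^0 = 3; P(1) = 20 and 2·7^1 + 6^1 = 20.
Assume P(j) = 2·7^j + 6^j for all 0 ≤ j ≤ m, where m ≥ 1.
Then P(m+1) = 13P(m) − 42P(m−1) = 13·(2·7^m + 6^m) − 42·(2·7^{m−1} + 6^{m−1}) = 2·(13·7 − 42)7^{m−1} + (13·6 − 42)6^{m−1} = 98·7^{m−1} + 36·6^{m−1} = 2·7^{m+1} + 6^{m+1}.
So the formula holds for m+1, and by strong induction P(n) = 2·7^n + 6^n for all n ≥ 0.

P(n) = 2·7^n + 6^n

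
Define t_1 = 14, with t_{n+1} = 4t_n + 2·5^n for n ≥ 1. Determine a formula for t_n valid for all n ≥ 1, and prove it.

Claim: t_n = 4^n + 2·5^n.

Base case: t_1 = 14, and 4^1 + 2·5^1 = 4 + 10 = 14.
Assume t_r = 4^r + 2·5^r for some r ≥ 1.
Then t_{r+1} = 4t_r + 2·5^r = 4·(4^r + 2·5^r) + 2·5^r = 4^{r+1} + 8·5^r + 2·5^r = 4^{r+1} + 10·5^r = 4^{r+1} + 2·5^{r+1}.
By induction, t_n = 4^n + 2·5^n for all n ≥ 1.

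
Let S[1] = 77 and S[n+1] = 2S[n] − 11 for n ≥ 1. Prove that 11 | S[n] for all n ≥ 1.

Base case: S[1] = 77 = 11·7, so 11 | S[1].
Assume 11 | S[j], so S[j] = 11t for some integer t.
Then S[j+1] = 2S[j] − 11 = 2·(11t) − 11 = 11(2t − 1), so 11 | S[j+1].
This completes the inductive step, so 11 | S[n] for all n ≥ 1.

11 | S[n]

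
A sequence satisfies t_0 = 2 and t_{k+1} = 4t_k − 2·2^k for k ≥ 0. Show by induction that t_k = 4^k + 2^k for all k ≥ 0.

Base case: t_0 = 2, and 4^0 + 2^0 = 1 + 1 = 2.
Assume t_j = 4^j + 2^j for some j ≥ 0.
Then t_{j+1} = 4t_j − 2·2^j = 4·(4^j + 2^j) − 2·2^j = 4^{j+1} + 4·2^j − 2·2^j = 4^{j+1} + 2·2^j = 4^{j+1} + 2^{j+1}.
By induction, t_k = 4^k + 2^k for all k ≥ 0.

t_k = 4^k + 2^k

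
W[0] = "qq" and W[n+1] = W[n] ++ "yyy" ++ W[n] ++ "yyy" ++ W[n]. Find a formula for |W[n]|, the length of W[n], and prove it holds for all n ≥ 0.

Claim: |W[n]| = 5·3^n − 3.

Base case: |W[0]| = 2, and 5·3^0 − 3 = 2.
Assume |W[m]| = 5·3^m − 3.
Then |W[m+1]| = 3|W[m]| + 6 = 3(5·3^m − 3) + 6 = 5·3^{m+1} − 9 + 6 = 5·3^{m+1} − 3.
This completes the inductive step, so |W[n]| = 5·3^n − 3 for all n ≥ 0.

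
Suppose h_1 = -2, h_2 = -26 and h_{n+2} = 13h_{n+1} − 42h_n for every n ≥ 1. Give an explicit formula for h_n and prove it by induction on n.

Claim: h_n = 2·6^n − 2·7^n.

Base cases: h_1 = -2 and 2·6^1 − 2·7^1 = -2; h_2 = -26 and 2·6^2 − 2·7^2 = -26.
Assume h_j = 2·6^j − 2·7^j for all 1 ≤ j ≤ m, where m ≥ 2.
Then h_{m+1} = 13h_m − 42h_{m−1} = 13·(2·6^m − 2·7^m) − 42·(2·6^{m−1} − 2·7^{m−1}) = 2·(13·6 − 42)6^{m−1} − 2·(13·7 − 42)7^{m−1} = 72·6^{m−1} − 98·7^{m−1} = 2·6^{m+1} − 2·7^{m+1}.
Hence h_n = 2·6^n − 2·7^n for every n ≥ 1, by strong induction.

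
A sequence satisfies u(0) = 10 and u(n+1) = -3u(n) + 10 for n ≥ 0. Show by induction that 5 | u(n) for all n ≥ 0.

Base case: u(0) = 10 = 5·2, so 5 | u(0).
Assume 5 | u(r), so u(r) = 5t for some integer t.
Then u(r+1) = -3u(r) + 10 = -3·(5t) + 10 = 5(-3t + 2), so 5 | u(r+1).
By induction, 5 | u(n) for all n ≥ 0.

5 | u(n)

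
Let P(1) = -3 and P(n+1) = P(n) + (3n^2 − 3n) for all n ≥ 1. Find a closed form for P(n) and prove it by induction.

Claim: P(n) = n^3 − 3n^2 + 2n − 3.

Base case: P(1) = -3, and 1^3 − 3·1^2 + 2·1 − 3 = -3.
Assume P(r) = r^3 − 3r^2 + 2r − 3.
Then P(r+1) = P(r) + (3r^2 − 3r) = (r^3 − 3r^2 + 2r − 3) + (3r^2 − 3r) = r^3 − r − 3,
and (r+1)^3 − 3·(r+1)^2 + 2·(r+1) − 3 = r^3 − r − 3.
By induction, P(n) = n^3 − 3n^2 + 2n − 3 for all n ≥ 1.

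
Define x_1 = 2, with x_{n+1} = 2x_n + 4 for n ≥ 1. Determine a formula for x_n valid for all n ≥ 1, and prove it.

Claim: x_n = 3·2^n − 4.

Base case: x_1 = 2, and 3·2^1 − 4 = 6 − 4 = 2.
Assume x_r = 3·2^r − 4 for some r ≥ 1.
Then x_{r+1} = 2x_r + 4 = 2·(3·2^r − 4) + 4 = 6·2^r − 8 + 4 = 3·2^{r+1} − 4.
By induction, x_n = 3·2^n − 4 for all n ≥ 1.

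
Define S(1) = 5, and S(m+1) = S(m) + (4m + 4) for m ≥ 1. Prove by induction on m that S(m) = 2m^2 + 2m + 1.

Base case: S(1) = 5, and 2·1^2 + 2·1 + 1 = 5.
Assume S(r) = 2r^2 + 2r + 1.
Then S(r+1) = S(r) + (4r + 4) = (2r^2 + 2r + 1) + (4r + 4) = 2r^2 + 6r + 5,
and 2·(r+1)^2 + 2·(r+1) + 1 = 2r^2 + 6r + 5.
This completes the inductive step, so S(m) = 2m^2 + 2m + 1 for all m ≥ 1.

S(m) = 2m^2 + 2m + 1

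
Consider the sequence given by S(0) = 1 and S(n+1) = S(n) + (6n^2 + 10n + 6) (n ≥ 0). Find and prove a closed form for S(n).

Claim: S(n) = 2n^3 + 2n^2 + 2n + 1.

Base case: S(0) = 1, and 2·0^3 + 2·0^2 + 2·0 + 1 = 1.
Assume S(r) = 2r^3 + 2r^2 + 2r + 1.
Then S(r+1) = S(r) + (6r^2 + 10r + 6) = (2r^3 + 2r^2 + 2r + 1) + (6r^2 + 10r + 6) = 2r^3 + 8r^2 + 12r + 7,
and 2·(r+1)^3 + 2·(r+1)^2 + 2·(r+1) + 1 = 2r^3 + 8r^2 + 12r + 7.
This completes the inductive step, so S(n) = 2n^3 + 2n^2 + 2n + 1 for all n ≥ 0.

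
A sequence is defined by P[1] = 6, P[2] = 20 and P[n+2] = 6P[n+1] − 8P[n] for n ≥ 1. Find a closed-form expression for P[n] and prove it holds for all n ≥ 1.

Claim: P[n] = 2^n + 4^n.

Base cases: P[1] = 6 and 2^1 + 4^1 = 6; P[2] = 20 and 2^2 + 4^2 = 20.
Assume P[j] = 2^j + 4^j for all 1 ≤ j ≤ m, where m ≥ 2.
Then P[m+1] = 6P[m] − 8P[m−1] = 6·(2^m + 4^m) − 8·(2^{m−1} + 4^{m−1}) = (6·2 − 8)2^{m−1} + (6·4 − 8)4^{m−1} = 4·2^{m−1} + 16·4^{m−1} = 2^{m+1} + 4^{m+1}.
This completes the inductive step, so P[n] = 2^n + 4^n for all n ≥ 1.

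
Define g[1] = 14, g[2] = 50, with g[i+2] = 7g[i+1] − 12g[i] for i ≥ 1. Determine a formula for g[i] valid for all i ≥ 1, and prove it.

Claim: g[i] = 2·4^i + 2·3^i.

Base cases: g[1] = 14 and 2·4^1 + 2·3^1 = 14; g[2] = 50 and 2·4^2 + 2·3^2 = 50.
Assume g[t] = 2·4^t + 2·3^t for all 1 ≤ t ≤ j, where j ≥ 2.
Then g[j+1] = 7g[j] − 12g[j−1] = 7·(2·4^j + 2·3^j) − 12·(2·4^{j−1} + 2·3^{j−1}) = 2·(7·4 − 12)4^{j−1} + 2·(7·3 − 12)3^{j−1} = 32·4^{j−1} + 18·3^{j−1} = 2·4^{j+1} + 2·3^{j+1}.
This completes the inductive step, so g[i] = 2·4^i + 2·3^i for all i ≥ 1.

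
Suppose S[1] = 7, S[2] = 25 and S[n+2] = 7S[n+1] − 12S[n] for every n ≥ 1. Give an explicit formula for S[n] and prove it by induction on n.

Claim: S[n] = 3^n + 4^n.

Base cases: S[1] = 7 and 3^1 + 4^1 = 7; S[2] = 25 and 3^2 + 4^2 = 25.
Assume S[j] = 3^j + 4^j for all 1 ≤ j ≤ r, where r ≥ 2.
Then S[r+1] = 7S[r] − 12S[r−1] = 7·(3^r + 4^r) − 12·(3^{r−1} + 4^{r−1}) = (7·3 − 12)3^{r−1} + (7·4 − 12)4^{r−1} = 9·3^{r−1} + 16·4^{r−1} = 3^{r+1} + 4^{r+1}.
This completes the inductive step, so S[n] = 3^n + 4^n for all n ≥ 1.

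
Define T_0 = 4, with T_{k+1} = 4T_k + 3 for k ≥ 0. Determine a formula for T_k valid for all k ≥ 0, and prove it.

Claim: T_k = 5·4^k − 1.

Base case: T_0 = 4, and 5·4^0 − 1 = 5 − 1 = 4.
Assume T_m = 5·4^m − 1 for some m ≥ 0.
Then T_{m+1} = 4T_m + 3 = 4·(5·4^m − 1) + 3 = 20·4^m − 4 + 3 = 5·4^{m+1} − 1.
This completes the inductive step, so T_k = 5·4^k − 1 for all k ≥ 0.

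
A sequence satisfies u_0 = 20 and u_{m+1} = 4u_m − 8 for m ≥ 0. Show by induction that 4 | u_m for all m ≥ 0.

Base case: u_0 = 20 = 4·5, so 4 | u_0.
Assume 4 | u_k, so u_k = 4t for some integer t.
Then u_{k+1} = 4u_k − 8 = 4·(4t) − 8 = 4(4t − 2), so 4 | u_{k+1}.
This completes the inductive step, so 4 | u_m for all m ≥ 0.

4 | u_m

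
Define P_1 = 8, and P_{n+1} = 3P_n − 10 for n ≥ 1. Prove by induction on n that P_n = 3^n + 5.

Base case: P_1 = 8, and 3^1 + 5 = 3 + 5 = 8.
Assume P_k = 3^k + 5 for some k ≥ 1.
Then P_{k+1} = 3P_k − 10 = 3·(3^k + 5) − 10 = 3^{k+1} + 15 − 10 = 3^{k+1} + 5.
Hence P_n = 3^n + 5 for every n ≥ 1, by induction.

P_n = 3^n + 5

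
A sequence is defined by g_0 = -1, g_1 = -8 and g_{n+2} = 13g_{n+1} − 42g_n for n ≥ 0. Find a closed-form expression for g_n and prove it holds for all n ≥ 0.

Claim: g_n = 6^n − 2·7^n.

Base cases: g_0 = -1 and 6^0 − 2·7^0 = -1; g_1 = -8 and 6^1 − 2·7^1 = -8.
Assume g_j = 6^j − 2·7^j for all 0 ≤ j ≤ r, where r ≥ 1.
Then g_{r+1} = 13g_r − 42g_{r−1} = 13·(6^r − 2·7^r) − 42·(6^{r−1} − 2·7^{r−1}) = (13·6 − 42)6^{r−1} − 2·(13·7 − 42)7^{r−1} = 36·6^{r−1} − 98·7^{r−1} = 6^{r+1} − 2·7^{r+1}.
Hence g_n = 6^n − 2·7^n for every n ≥ 0, by strong induction.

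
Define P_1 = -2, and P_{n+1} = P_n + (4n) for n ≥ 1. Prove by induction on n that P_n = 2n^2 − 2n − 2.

Base case: P_1 = -2, and 2·1^2 − 2·1 − 2 = -2.
Assume P_k = 2k^2 − 2k − 2.
Then P_{k+1} = P_k + (4k) = (2k^2 − 2k − 2) + (4k) = 2k^2 + 2k − 2,
and 2·(k+1)^2 − 2·(k+1) − 2 = 2k^2 + 2k − 2.
This completes the inductive step, so P_n = 2n^2 − 2n − 2 for all n ≥ 1.

P_n = 2n^2 − 2n − 2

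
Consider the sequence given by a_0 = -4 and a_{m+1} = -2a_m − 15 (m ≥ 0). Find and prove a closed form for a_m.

Claim: a_m = (-2)^m − 5.

Base case: a_0 = -4, and (-2)^0 − 5 = 1 − 5 = -4.
Assume a_r = (-2)^r − 5 for some r ≥ 0.
Then a_{r+1} = -2a_r − 15 = -2·((-2)^r − 5) − 15 = -2·(-2)^r + 10 − 15 = (-2)^{r+1} − 5.
Hence a_m = (-2)^m − 5 for every m ≥ 0, by induction.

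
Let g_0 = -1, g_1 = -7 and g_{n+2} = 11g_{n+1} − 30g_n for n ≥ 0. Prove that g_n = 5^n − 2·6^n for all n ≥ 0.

Base cases: g_0 = -1 and 5^0 − 2·6^0 = -1; g_1 = -7 and 5^1 − 2·6^1 = -7.
Assume g_j = 5^j − 2·6^j for all 0 ≤ j ≤ m, where m ≥ 1.
Then g_{m+1} = 11g_m − 30g_{m−1} = 11·(5^m − 2·6^m) − 30·(5^{m−1} − 2·6^{m−1}) = (11·5 − 30)5^{m−1} − 2·(11·6 − 30)6^{m−1} = 25·5^{m−1} − 72·6^{m−1} = 5^{m+1} − 2·6^{m+1}.
This completes the inductive step, so g_n = 5^n − 2·6^n for all n ≥ 0.

g_n = 5^n − 2·6^n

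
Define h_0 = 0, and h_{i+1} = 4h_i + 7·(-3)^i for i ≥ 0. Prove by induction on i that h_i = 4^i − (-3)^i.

Base case: h_0 = 0, and 4^0 − (-3)^0 = 1 − 1 = 0.
Assume h_r = 4^r − (-3)^r for some r ≥ 0.
Then h_{r+1} = 4h_r + 7·(-3)^r = 4·(4^r − (-3)^r) + 7·(-3)^r = 4^{r+1} − 4·(-3)^r + 7·(-3)^r = 4^{r+1} + 3·(-3)^r = 4^{r+1} − (-3)^{r+1}.
This completes the inductive step, so h_i = 4^i − (-3)^i for all i ≥ 0.

h_i = 4^i − (-3)^i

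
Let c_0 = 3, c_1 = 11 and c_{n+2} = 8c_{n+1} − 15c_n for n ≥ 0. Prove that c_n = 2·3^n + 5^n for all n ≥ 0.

Base cases: c_0 = 3 and 2·3^0 + 5^0 = 3; c_1 = 11 and 2·3^1 + 5^1 = 11.
Assume c_j = 2·3^j + 5^j for all 0 ≤ j ≤ r, where r ≥ 1.
Then c_{r+1} = 8c_r − 15c_{r−1} = 8·(2·3^r + 5^r) − 15·(2·3^{r−1} + 5^{r−1}) = 2·(8·3 − 15)3^{r−1} + (8·5 − 15)5^{r−1} = 18·3^{r−1} + 25·5^{r−1} = 2·3^{r+1} + 5^{r+1}.
So the formula holds for r+1, and by strong induction c_n = 2·3^n + 5^n for all n ≥ 0.

c_n = 2·3^n + 5^n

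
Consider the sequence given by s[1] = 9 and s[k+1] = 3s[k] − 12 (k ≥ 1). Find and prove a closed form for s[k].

Claim: s[k] = 3^k + 6.

Base case: s[1] = 9, and 3^1 + 6 = 3 + 6 = 9.
Assume s[r] = 3^r + 6 for some r ≥ 1.
Then s[r+1] = 3s[r] − 12 = 3·(3^r + 6) − 12 = 3^{r+1} + 18 − 12 = 3^{r+1} + 6.
By induction, s[k] = 3^k + 6 for all k ≥ 1.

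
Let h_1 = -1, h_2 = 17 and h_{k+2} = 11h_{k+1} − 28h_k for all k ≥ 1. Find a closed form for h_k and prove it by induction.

Claim: h_k = 7^k − 2·4^k.

Base cases: h_1 = -1 and 7^1 − 2·4^1 = -1; h_2 = 17 and 7^2 − 2·4^2 = 17.
Assume h_j = 7^j − 2·4^j for all 1 ≤ j ≤ r, where r ≥ 2.
Then h_{r+1} = 11h_r − 28h_{r−1} = 11·(7^r − 2·4^r) − 28·(7^{r−1} − 2·4^{r−1}) = (11·7 − 28)7^{r−1} − 2·(11·4 − 28)4^{r−1} = 49·7^{r−1} − 32·4^{r−1} = 7^{r+1} − 2·4^{r+1}.
Hence h_k = 7^k − 2·4^k for every k ≥ 1, by strong induction.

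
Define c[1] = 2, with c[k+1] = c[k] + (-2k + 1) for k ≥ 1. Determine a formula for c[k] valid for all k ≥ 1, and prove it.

Claim: c[k] = -k^2 + 2k + 1.

Base case: c[1] = 2, and -1^2 + 2·1 + 1 = 2.
Assume c[m] = -m^2 + 2m + 1.
Then c[m+1] = c[m] + (-2m + 1) = (-m^2 + 2m + 1) + (-2m + 1) = -m^2 + 2,
and -(m+1)^2 + 2·(m+1) + 1 = -m^2 + 2.
By induction, c[k] = -k^2 + 2k + 1 for all k ≥ 1.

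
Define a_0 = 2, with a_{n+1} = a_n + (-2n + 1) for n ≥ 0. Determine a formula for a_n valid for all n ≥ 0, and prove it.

Claim: a_n = -n^2 + 2n + 2.

Base case: a_0 = 2, and -0^2 + 2·0 + 2 = 2.
Assume a_m = -m^2 + 2m + 2.
Then a_{m+1} = a_m + (-2m + 1) = (-m^2 + 2m + 2) + (-2m + 1) = -m^2 + 3,
and -(m+1)^2 + 2·(m+1) + 2 = -m^2 + 3.
This completes the inductive step, so a_n = -n^2 + 2n + 2 for all n ≥ 0.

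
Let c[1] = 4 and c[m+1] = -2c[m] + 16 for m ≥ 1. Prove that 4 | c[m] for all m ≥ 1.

Base case: c[1] = 4 = 4·1, so 4 | c[1].
Assume 4 | c[r], so c[r] = 4t for some integer t.
Then c[r+1] = -2c[r] + 16 = -2·(4t) + 16 = 4(-2t + 4), so 4 | c[r+1].
So the property holds for r+1, and by induction 4 | c[m] for all m ≥ 1.

4 | c[m]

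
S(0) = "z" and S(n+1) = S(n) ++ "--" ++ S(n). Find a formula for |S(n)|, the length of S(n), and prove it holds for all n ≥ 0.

Claim: |S(n)| = 3·2^n − 2.

Base case: |S(0)| = 1, and 3·2^0 − 2 = 1.
Assume |S(m)| = 3·2^m − 2.
Then |S(m+1)| = |S(m)| + 2 + |S(m)| = 2|S(m)| + 2 = 2(3·2^m − 2) + 2 = 3·2^{m+1} − 4 + 2 = 3·2^{m+1} − 2.
This completes the inductive step, so |S(n)| = 3·2^n − 2 for all n ≥ 0.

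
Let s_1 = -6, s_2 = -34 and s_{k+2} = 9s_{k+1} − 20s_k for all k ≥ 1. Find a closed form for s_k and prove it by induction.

Claim: s_k = 4^k − 2·5^k.

Base cases: s_1 = -6 and 4^1 − 2·5^1 = -6; s_2 = -34 and 4^2 − 2·5^2 = -34.
Assume s_j = 4^j − 2·5^j for all 1 ≤ j ≤ m, where m ≥ 2.
Then s_{m+1} = 9s_m − 20s_{m−1} = 9·(4^m − 2·5^m) − 20·(4^{m−1} − 2·5^{m−1}) = (9·4 − 20)4^{m−1} − 2·(9·5 − 20)5^{m−1} = 16·4^{m−1} − 50·5^{m−1} = 4^{m+1} − 2·5^{m+1}.
So the formula holds for m+1, and by strong induction s_k = 4^k − 2·5^k for all k ≥ 1.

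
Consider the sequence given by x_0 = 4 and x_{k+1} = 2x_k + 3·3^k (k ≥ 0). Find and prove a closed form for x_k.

Claim: x_k = 2^k + 3·3^k.

Base case: x_0 = 4, and 2^0 + 3·3^0 = 1 + 3 = 4.
Assume x_j = 2^j + 3·3^j for some j ≥ 0.
Then x_{j+1} = 2x_j + 3·3^j = 2·(2^j + 3·3^j) + 3·3^j = 2^{j+1} + 6·3^j + 3·3^j = 2^{j+1} + 9·3^j = 2^{j+1} + 3·3^{j+1}.
So the formula holds for j+1, and by induction x_k = 2^k + 3·3^k for all k ≥ 0.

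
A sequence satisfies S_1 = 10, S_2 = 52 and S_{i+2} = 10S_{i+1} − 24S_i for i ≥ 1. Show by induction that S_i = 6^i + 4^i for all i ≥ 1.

Base cases: S_1 = 10 and 6^1 + 4^1 = 10; S_2 = 52 and 6^2 + 4^2 = 52.
Assume S_t = 6^t + 4^t for all 1 ≤ t ≤ j, where j ≥ 2.
Then S_{j+1} = 10S_j − 24S_{j−1} = 10·(6^j + 4^j) − 24·(6^{j−1} + 4^{j−1}) = (10·6 − 24)6^{j−1} + (10·4 − 24)4^{j−1} = 36·6^{j−1} + 16·4^{j−1} = 6^{j+1} + 4^{j+1}.
Hence S_i = 6^i + 4^i for every i ≥ 1, by strong induction.

S_i = 6^i + 4^i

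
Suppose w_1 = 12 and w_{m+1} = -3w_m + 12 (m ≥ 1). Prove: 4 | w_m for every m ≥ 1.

Base case: w_1 = 12 = 4·3, so 4 | w_1.
Assume 4 | w_j, so w_j = 4t for some integer t.
Then w_{j+1} = -3w_j + 12 = -3·(4t) + 12 = 4(-3t + 3), so 4 | w_{j+1}.
This completes the inductive step, so 4 | w_m for all m ≥ 1.

4 | w_m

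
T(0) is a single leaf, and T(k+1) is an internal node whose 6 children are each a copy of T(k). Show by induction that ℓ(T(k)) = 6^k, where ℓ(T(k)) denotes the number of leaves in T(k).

Base case: ℓ(T(0)) = 1, and 6^0 = 1.
Assume ℓ(T(j)) = 6^j.
Then ℓ(T(j+1)) = 6·ℓ(T(j)) = 6·6^j = 6^{j+1}.
This completes the inductive step, so ℓ(T(k)) = 6^k for all k ≥ 0.

ℓ(T(k)) = 6^k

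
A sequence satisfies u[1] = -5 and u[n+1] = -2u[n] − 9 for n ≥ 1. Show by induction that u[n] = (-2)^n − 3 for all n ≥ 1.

Base case: u[1] = -5, and (-2)^1 − 3 = -2 − 3 = -5.
Assume u[k] = (-2)^k − 3 for some k ≥ 1.
Then u[k+1] = -2u[k] − 9 = -2·((-2)^k − 3) − 9 = -2·(-2)^k + 6 − 9 = (-2)^{k+1} − 3.
Hence u[n] = (-2)^n − 3 for every n ≥ 1, by induction.

u[n] = (-2)^n − 3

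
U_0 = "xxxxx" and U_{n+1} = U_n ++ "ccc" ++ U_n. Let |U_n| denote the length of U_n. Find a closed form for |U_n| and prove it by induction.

Claim: |U_n| = 2^{n+3} − 3.

Base case: |U_0| = 5, and 2^{0+3} − 3 = 5.
Assume |U_m| = 2^{m+3} − 3.
Then |U_{m+1}| = |U_m| + 3 + |U_m| = 2|U_m| + 3 = 2(2^{m+3} − 3) + 3 = 2^{m+1+3} − 6 + 3 = 2^{m+1+3} − 3.
This completes the inductive step, so |U_n| = 2^{n+3} − 3 for all n ≥ 0.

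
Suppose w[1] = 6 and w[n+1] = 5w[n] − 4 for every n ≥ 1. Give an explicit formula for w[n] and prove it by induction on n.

Claim: w[n] = 5^n + 1.

Base case: w[1] = 6, and 5^1 + 1 = 5 + 1 = 6.
Assume w[r] = 5^r + 1 for some r ≥ 1.
Then w[r+1] = 5w[r] − 4 = 5·(5^r + 1) − 4 = 5^{r+1} + 5 − 4 = 5^{r+1} + 1.
This completes the inductive step, so w[n] = 5^n + 1 for all n ≥ 1.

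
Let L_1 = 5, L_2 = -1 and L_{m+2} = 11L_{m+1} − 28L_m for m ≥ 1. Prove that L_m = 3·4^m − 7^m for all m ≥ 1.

Base cases: L_1 = 5 and 3·4^1 − 7^1 = 5; L_2 = -1 and 3·4^2 − 7^2 = -1.
Assume L_i = 3·4^i − 7^i for all 1 ≤ i ≤ j, where j ≥ 2.
Then L_{j+1} = 11L_j − 28L_{j−1} = 11·(3·4^j − 7^j) − 28·(3·4^{j−1} − 7^{j−1}) = 3·(11·4 − 28)4^{j−1} − (11·7 − 28)7^{j−1} = 48·4^{j−1} − 49·7^{j−1} = 3·4^{j+1} − 7^{j+1}.
By strong induction, L_m = 3·4^m − 7^m for all m ≥ 1.

L_m = 3·4^m − 7^m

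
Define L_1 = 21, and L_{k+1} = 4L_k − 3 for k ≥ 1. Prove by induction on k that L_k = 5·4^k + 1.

Base case: L_1 = 21, and 5·4^1 + 1 = 20 + 1 = 21.
Assume L_j = 5·4^j + 1 for some j ≥ 1.
Then L_{j+1} = 4L_j − 3 = 4·(5·4^j + 1) − 3 = 20·4^j + 4 − 3 = 5·4^{j+1} + 1.
This completes the inductive step, so L_k = 5·4^k + 1 for all k ≥ 1.

L_k = 5·4^k + 1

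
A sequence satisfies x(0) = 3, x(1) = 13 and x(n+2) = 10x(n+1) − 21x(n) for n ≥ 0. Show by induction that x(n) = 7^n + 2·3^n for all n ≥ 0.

Base cases: x(0) = 3 and 7^0 + 2·3^0 = 3; x(1) = 13 and 7^1 + 2·3^1 = 13.
Assume x(j) = 7^j + 2·3^j for all 0 ≤ j ≤ m, where m ≥ 1.
Then x(m+1) = 10x(m) − 21x(m−1) = 10·(7^m + 2·3^m) − 21·(7^{m−1} + 2·3^{m−1}) = (10·7 − 21)7^{m−1} + 2·(10·3 − 21)3^{m−1} = 49·7^{m−1} + 18·3^{m−1} = 7^{m+1} + 2·3^{m+1}.
By strong induction, x(n) = 7^n + 2·3^n for all n ≥ 0.

x(n) = 7^n + 2·3^n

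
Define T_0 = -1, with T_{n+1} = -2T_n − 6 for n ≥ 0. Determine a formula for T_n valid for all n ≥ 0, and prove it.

Claim: T_n = (-2)^n − 2.

Base case: T_0 = -1, and (-2)^0 − 2 = 1 − 2 = -1.
Assume T_j = (-2)^j − 2 for some j ≥ 0.
Then T_{j+1} = -2T_j − 6 = -2·((-2)^j − 2) − 6 = -2·(-2)^j + 4 − 6 = (-2)^{j+1} − 2.
This completes the inductive step, so T_n = (-2)^n − 2 for all n ≥ 0.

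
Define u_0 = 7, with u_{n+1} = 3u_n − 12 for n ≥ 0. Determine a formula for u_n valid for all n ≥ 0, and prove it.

Claim: u_n = 3^n + 6.

Base case: u_0 = 7, and 3^0 + 6 = 1 + 6 = 7.
Assume u_j = 3^j + 6 for some j ≥ 0.
Then u_{j+1} = 3u_j − 12 = 3·(3^j + 6) − 12 = 3^{j+1} + 18 − 12 = 3^{j+1} + 6.
So the formula holds for j+1, and by induction u_n = 3^n + 6 for all n ≥ 0.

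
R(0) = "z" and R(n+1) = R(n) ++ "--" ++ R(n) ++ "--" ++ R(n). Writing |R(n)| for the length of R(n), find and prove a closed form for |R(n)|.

Claim: |R(n)| = 3^{n+1} − 2.

Base case: |R(0)| = 1, and 3^{0+1} − 2 = 1.
Assume |R(j)| = 3^{j+1} − 2.
Then |R(j+1)| = 3|R(j)| + 4 = 3(3^{j+1} − 2) + 4 = 3^{j+2} − 6 + 4 = 3^{j+2} − 2.
Hence |R(n)| = 3^{n+1} − 2 for every n ≥ 0, by induction.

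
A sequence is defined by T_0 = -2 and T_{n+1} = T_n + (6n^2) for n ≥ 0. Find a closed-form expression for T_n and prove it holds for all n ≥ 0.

Claim: T_n = 2n^3 − 3n^2 + n − 2.

Base case: T_0 = -2, and 2·0^3 − 3·0^2 + 0 − 2 = -2.
Assume T_m = 2m^3 − 3m^2 + m − 2.
Then T_{m+1} = T_m + (6m^2) = (2m^3 − 3m^2 + m − 2) + (6m^2) = 2m^3 + 3m^2 + m − 2,
and 2·(m+1)^3 − 3·(m+1)^2 + (m+1) − 2 = 2m^3 + 3m^2 + m − 2.
By induction, T_n = 2n^3 − 3n^2 + n − 2 for all n ≥ 0.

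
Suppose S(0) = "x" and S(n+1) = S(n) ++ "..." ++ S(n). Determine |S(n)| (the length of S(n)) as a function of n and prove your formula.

Claim: |S(n)| = 2^{n+2} − 3.

Base case: |S(0)| = 1, and 2^{0+2} − 3 = 1.
Assume |S(j)| = 2^{j+2} − 3.
Then |S(j+1)| = |S(j)| + 3 + |S(j)| = 2|S(j)| + 3 = 2(2^{j+2} − 3) + 3 = 2^{j+3} − 6 + 3 = 2^{j+3} − 3.
So the formula holds for j+1, and by induction |S(n)| = 2^{n+2} − 3 for all n ≥ 0.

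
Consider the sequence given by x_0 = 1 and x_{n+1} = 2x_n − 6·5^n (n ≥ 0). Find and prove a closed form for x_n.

Claim: x_n = 3·2^n − 2·5^n.

Base case: x_0 = 1, and 3·2^0 − 2·5^0 = 3 − 2 = 1.
Assume x_k = 3·2^k − 2·5^k for some k ≥ 0.
Then x_{k+1} = 2x_k − 6·5^k = 2·(3·2^k − 2·5^k) − 6·5^k = 3·2^{k+1} − 4·5^k − 6·5^k = 3·2^{k+1} − 10·5^k = 3·2^{k+1} − 2·5^{k+1}.
Hence x_n = 3·2^n − 2·5^n for every n ≥ 0, by induction.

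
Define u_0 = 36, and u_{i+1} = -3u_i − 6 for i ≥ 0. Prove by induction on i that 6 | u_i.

Base case: u_0 = 36 = 6·6, so 6 | u_0.
Assume 6 | u_k, so u_k = 6t for some integer t.
Then u_{k+1} = -3u_k − 6 = -3·(6t) − 6 = 6(-3t − 1), so 6 | u_{k+1}.
Hence 6 | u_i for every i ≥ 0, by induction.

6 | u_i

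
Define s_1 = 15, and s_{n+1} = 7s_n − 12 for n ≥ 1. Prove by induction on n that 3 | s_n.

Base case: s_1 = 15 = 3·5, so 3 | s_1.
Assume 3 | s_k, so s_k = 3t for some integer t.
Then s_{k+1} = 7s_k − 12 = 7·(3t) − 12 = 3(7t − 4), so 3 | s_{k+1}.
So the property holds for k+1, and by induction 3 | s_n for all n ≥ 1.

3 | s_n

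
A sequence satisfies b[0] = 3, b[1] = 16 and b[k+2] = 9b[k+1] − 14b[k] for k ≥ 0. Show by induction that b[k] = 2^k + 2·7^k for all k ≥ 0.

Base cases: b[0] = 3 and 2^0 + 2·7^0 = 3; b[1] = 16 and 2^1 + 2·7^1 = 16.
Assume b[j] = 2^j + 2·7^j for all 0 ≤ j ≤ m, where m ≥ 1.
Then b[m+1] = 9b[m] − 14b[m−1] = 9·(2^m + 2·7^m) − 14·(2^{m−1} + 2·7^{m−1}) = (9·2 − 14)2^{m−1} + 2·(9·7 − 14)7^{m−1} = 4·2^{m−1} + 98·7^{m−1} = 2^{m+1} + 2·7^{m+1}.
This completes the inductive step, so b[k] = 2^k + 2·7^k for all k ≥ 0.

b[k] = 2^k + 2·7^k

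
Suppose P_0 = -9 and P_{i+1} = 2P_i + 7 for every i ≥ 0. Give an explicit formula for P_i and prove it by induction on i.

Claim: P_i = -2^{i+1} − 7.

Base case: P_0 = -9, and -2^{0+1} − 7 = -2 − 7 = -9.
Assume P_k = -2^{k+1} − 7 for some k ≥ 0.
Then P_{k+1} = 2P_k + 7 = 2·(-2^{k+1} − 7) + 7 = -2^{k+2} − 14 + 7 = -2^{k+2} − 7.
So the formula holds for k+1, and by induction P_i = -2^{i+1} − 7 for all i ≥ 0.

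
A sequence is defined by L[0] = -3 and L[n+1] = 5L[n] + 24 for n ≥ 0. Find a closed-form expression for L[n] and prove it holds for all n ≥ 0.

Claim: L[n] = 3·5^n − 6.

Base case: L[0] = -3, and 3·5^0 − 6 = 3 − 6 = -3.
Assume L[k] = 3·5^k − 6 for some k ≥ 0.
Then L[k+1] = 5L[k] + 24 = 5·(3·5^k − 6) + 24 = 15·5^k − 30 + 24 = 3·5^{k+1} − 6.
Hence L[n] = 3·5^n − 6 for every n ≥ 0, by induction.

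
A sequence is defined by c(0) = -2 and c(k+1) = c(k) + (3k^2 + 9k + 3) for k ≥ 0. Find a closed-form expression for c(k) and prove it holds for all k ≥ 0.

Claim: c(k) = k^3 + 3k^2 − k − 2.

Base case: c(0) = -2, and 0^3 + 3·0^2 − 0 − 2 = -2.
Assume c(r) = r^3 + 3r^2 − r − 2.
Then c(r+1) = c(r) + (3r^2 + 9r + 3) = (r^3 + 3r^2 − r − 2) + (3r^2 + 9r + 3) = r^3 + 6r^2 + 8r + 1,
and (r+1)^3 + 3·(r+1)^2 − (r+1) − 2 = r^3 + 6r^2 + 8r + 1.
This completes the inductive step, so c(k) = k^3 + 3k^2 − k − 2 for all k ≥ 0.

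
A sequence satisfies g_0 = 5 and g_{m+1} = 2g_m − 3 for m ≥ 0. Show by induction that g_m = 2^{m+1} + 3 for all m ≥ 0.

Base case: g_0 = 5, and 2^{0+1} + 3 = 2 + 3 = 5.
Assume g_r = 2^{r+1} + 3 for some r ≥ 0.
Then g_{r+1} = 2g_r − 3 = 2·(2^{r+1} + 3) − 3 = 2^{r+2} + 6 − 3 = 2^{r+2} + 3.
Hence g_m = 2^{m+1} + 3 for every m ≥ 0, by induction.

g_m = 2^{m+1} + 3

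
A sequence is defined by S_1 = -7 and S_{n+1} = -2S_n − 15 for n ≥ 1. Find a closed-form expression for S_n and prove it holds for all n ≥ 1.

Claim: S_n = (-2)^n − 5.

Base case: S_1 = -7, and (-2)^1 − 5 = -2 − 5 = -7.
Assume S_r = (-2)^r − 5 for some r ≥ 1.
Then S_{r+1} = -2S_r − 15 = -2·((-2)^r − 5) − 15 = -2·(-2)^r + 10 − 15 = (-2)^{r+1} − 5.
By induction, S_n = (-2)^n − 5 for all n ≥ 1.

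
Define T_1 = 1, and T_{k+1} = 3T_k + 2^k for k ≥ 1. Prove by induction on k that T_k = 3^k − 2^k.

Base case: T_1 = 1, and 3^1 − 2^1 = 3 − 2 = 1.
Assume T_j = 3^j − 2^j for some j ≥ 1.
Then T_{j+1} = 3T_j + 2^j = 3·(3^j − 2^j) + 2^j = 3^{j+1} − 3·2^j + 2^j = 3^{j+1} − 2·2^j = 3^{j+1} − 2^{j+1}.
Hence T_k = 3^k − 2^k for every k ≥ 1, by induction.

T_k = 3^k − 2^k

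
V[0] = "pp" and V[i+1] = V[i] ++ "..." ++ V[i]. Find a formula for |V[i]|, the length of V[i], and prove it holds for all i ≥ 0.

Claim: |V[i]| = 5·2^i − 3.

Base case: |V[0]| = 2, and 5·2^0 − 3 = 2.
Assume |V[m]| = 5·2^m − 3.
Then |V[m+1]| = |V[m]| + 3 + |V[m]| = 2|V[m]| + 3 = 2(5·2^m − 3) + 3 = 5·2^{m+1} − 6 + 3 = 5·2^{m+1} − 3.
So the formula holds for m+1, and by induction |V[i]| = 5·2^i − 3 for all i ≥ 0.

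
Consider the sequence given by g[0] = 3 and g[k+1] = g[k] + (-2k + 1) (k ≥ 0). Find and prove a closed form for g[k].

Claim: g[k] = -k^2 + 2k + 3.

Base case: g[0] = 3, and -0^2 + 2·0 + 3 = 3.
Assume g[m] = -m^2 + 2m + 3.
Then g[m+1] = g[m] + (-2m + 1) = (-m^2 + 2m + 3) + (-2m + 1) = -m^2 + 4,
and -(m+1)^2 + 2·(m+1) + 3 = -m^2 + 4.
This completes the inductive step, so g[k] = -k^2 + 2k + 3 for all k ≥ 0.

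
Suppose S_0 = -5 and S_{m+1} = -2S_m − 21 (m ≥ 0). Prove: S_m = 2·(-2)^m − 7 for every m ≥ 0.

Base case: S_0 = -5, and 2·(-2)^0 − 7 = 2 − 7 = -5.
Assume S_j = 2·(-2)^j − 7 for some j ≥ 0.
Then S_{j+1} = -2S_j − 21 = -2·(2·(-2)^j − 7) − 21 = -4·(-2)^j + 14 − 21 = 2·(-2)^{j+1} − 7.
So the formula holds for j+1, and by induction S_m = 2·(-2)^m − 7 for all m ≥ 0.

S_m = 2·(-2)^m − 7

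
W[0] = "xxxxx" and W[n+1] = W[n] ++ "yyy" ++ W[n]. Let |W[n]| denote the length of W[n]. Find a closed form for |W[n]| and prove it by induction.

Claim: |W[n]| = 2^{n+3} − 3.

Base case: |W[0]| = 5, and 2^{0+3} − 3 = 5.
Assume |W[j]| = 2^{j+3} − 3.
Then |W[j+1]| = |W[j]| + 3 + |W[j]| = 2|W[j]| + 3 = 2(2^{j+3} − 3) + 3 = 2^{j+1+3} − 6 + 3 = 2^{j+1+3} − 3.
So the formula holds for j+1, and by induction |W[n]| = 2^{n+3} − 3 for all n ≥ 0.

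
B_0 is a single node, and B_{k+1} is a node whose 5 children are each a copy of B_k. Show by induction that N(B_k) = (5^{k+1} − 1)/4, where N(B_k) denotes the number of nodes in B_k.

Base case: N(B_0) = 1, and (5^{0+1} − 1)/4 = 1.
Assume N(B_m) = (5^{m+1} − 1)/4.
Then N(B_{m+1}) = 1 + 5N(B_m) = 1 + 5·(5^{m+1} − 1)/4 = 1 + (5^{m+2} − 5)/4 = (4 + 5^{m+2} − 5)/4 = (5^{m+2} − 1)/4.
Hence N(B_k) = (5^{k+1} − 1)/4 for every k ≥ 0, by induction.

N(B_k) = (5^{k+1} − 1)/4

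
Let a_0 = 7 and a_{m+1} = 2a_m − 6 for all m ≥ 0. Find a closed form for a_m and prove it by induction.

Claim: a_m = 2^m + 6.

Base case: a_0 = 7, and 2^0 + 6 = 1 + 6 = 7.
Assume a_k = 2^k + 6 for some k ≥ 0.
Then a_{k+1} = 2a_k − 6 = 2·(2^k + 6) − 6 = 2^{k+1} + 12 − 6 = 2^{k+1} + 6.
So the formula holds for k+1, and by induction a_m = 2^m + 6 for all m ≥ 0.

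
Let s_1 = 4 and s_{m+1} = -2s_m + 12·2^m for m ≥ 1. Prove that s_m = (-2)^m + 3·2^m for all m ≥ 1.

Base case: s_1 = 4, and (-2)^1 + 3·2^1 = -2 + 6 = 4.
Assume s_j = (-2)^j + 3·2^j for some j ≥ 1.
Then s_{j+1} = -2s_j + 12·2^j = -2·((-2)^j + 3·2^j) + 12·2^j = (-2)^{j+1} − 6·2^j + 12·2^j = (-2)^{j+1} + 6·2^j = (-2)^{j+1} + 3·2^{j+1}.
This completes the inductive step, so s_m = (-2)^m + 3·2^m for all m ≥ 1.

s_m = (-2)^m + 3·2^m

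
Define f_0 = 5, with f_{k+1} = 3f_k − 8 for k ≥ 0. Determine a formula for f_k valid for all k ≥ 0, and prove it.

Claim: f_k = 3^k + 4.

Base case: f_0 = 5, and 3^0 + 4 = 1 + 4 = 5.
Assume f_m = 3^m + 4 for some m ≥ 0.
Then f_{m+1} = 3f_m − 8 = 3·(3^m + 4) − 8 = 3^{m+1} + 12 − 8 = 3^{m+1} + 4.
By induction, f_k = 3^k + 4 for all k ≥ 0.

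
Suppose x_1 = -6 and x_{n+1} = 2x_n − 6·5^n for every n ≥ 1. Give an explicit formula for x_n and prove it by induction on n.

Claim: x_n = 2·2^n − 2·5^n.

Base case: x_1 = -6, and 2·2^1 − 2·5^1 = 4 − 10 = -6.
Assume x_j = 2·2^j − 2·5^j for some j ≥ 1.
Then x_{j+1} = 2x_j − 6·5^j = 2·(2·2^j − 2·5^j) − 6·5^j = 2·2^{j+1} − 4·5^j − 6·5^j = 2·2^{j+1} − 10·5^j = 2·2^{j+1} − 2·5^{j+1}.
This completes the inductive step, so x_n = 2·2^n − 2·5^n for all n ≥ 1.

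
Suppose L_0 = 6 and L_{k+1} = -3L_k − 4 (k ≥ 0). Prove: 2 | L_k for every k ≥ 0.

Base case: L_0 = 6 = 2·3, so 2 | L_0.
Assume 2 | L_j, so L_j = 2t for some integer t.
Then L_{j+1} = -3L_j − 4 = -3·(2t) − 4 = 2(-3t − 2), so 2 | L_{j+1}.
Hence 2 | L_k for every k ≥ 0, by induction.

2 | L_k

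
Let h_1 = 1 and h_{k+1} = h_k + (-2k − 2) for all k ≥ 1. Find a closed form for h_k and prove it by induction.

Claim: h_k = -k^2 − k + 3.

Base case: h_1 = 1, and -1^2 − 1 + 3 = 1.
Assume h_m = -m^2 − m + 3.
Then h_{m+1} = h_m + (-2m − 2) = (-m^2 − m + 3) + (-2m − 2) = -m^2 − 3m + 1,
and -(m+1)^2 − (m+1) + 3 = -m^2 − 3m + 1.
Hence h_k = -k^2 − k + 3 for every k ≥ 1, by induction.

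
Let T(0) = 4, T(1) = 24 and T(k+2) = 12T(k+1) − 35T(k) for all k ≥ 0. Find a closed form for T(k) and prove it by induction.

Claim: T(k) = 2·7^k + 2·5^k.

Base cases: T(0) = 4 and 2·7^0 + 2·5^0 = 4; T(1) = 24 and 2·7^1 + 2·5^1 = 24.
Assume T(i) = 2·7^i + 2·5^i for all 0 ≤ i ≤ j, where j ≥ 1.
Then T(j+1) = 12T(j) − 35T(j−1) = 12·(2·7^j + 2·5^j) − 35·(2·7^{j−1} + 2·5^{j−1}) = 2·(12·7 − 35)7^{j−1} + 2·(12·5 − 35)5^{j−1} = 98·7^{j−1} + 50·5^{j−1} = 2·7^{j+1} + 2·5^{j+1}.
This completes the inductive step, so T(k) = 2·7^k + 2·5^k for all k ≥ 0.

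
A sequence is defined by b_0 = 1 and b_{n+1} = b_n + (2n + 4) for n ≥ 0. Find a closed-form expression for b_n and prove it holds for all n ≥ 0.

Claim: b_n = n^2 + 3n + 1.

Base case: b_0 = 1, and 0^2 + 3·0 + 1 = 1.
Assume b_r = r^2 + 3r + 1.
Then b_{r+1} = b_r + (2r + 4) = (r^2 + 3r + 1) + (2r + 4) = r^2 + 5r + 5,
and (r+1)^2 + 3·(r+1) + 1 = r^2 + 5r + 5.
Hence b_n = n^2 + 3n + 1 for every n ≥ 0, by induction.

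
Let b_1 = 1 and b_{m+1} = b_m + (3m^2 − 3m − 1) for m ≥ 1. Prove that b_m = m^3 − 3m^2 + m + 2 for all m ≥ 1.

Base case: b_1 = 1, and 1^3 − 3·1^2 + 1 + 2 = 1.
Assume b_k = k^3 − 3k^2 + k + 2.
Then b_{k+1} = b_k + (3k^2 − 3k − 1) = (k^3 − 3k^2 + k + 2) + (3k^2 − 3k − 1) = k^3 − 2k + 1,
and (k+1)^3 − 3·(k+1)^2 + (k+1) + 2 = k^3 − 2k + 1.
This completes the inductive step, so b_m = m^3 − 3m^2 + m + 2 for all m ≥ 1.

b_m = m^3 − 3m^2 + m + 2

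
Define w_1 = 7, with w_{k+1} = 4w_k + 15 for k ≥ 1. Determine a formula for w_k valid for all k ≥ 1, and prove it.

Claim: w_k = 3·4^k − 5.

Base case: w_1 = 7, and 3·4^1 − 5 = 12 − 5 = 7.
Assume w_m = 3·4^m − 5 for some m ≥ 1.
Then w_{m+1} = 4w_m + 15 = 4·(3·4^m − 5) + 15 = 12·4^m − 20 + 15 = 3·4^{m+1} − 5.
By induction, w_k = 3·4^k − 5 for all k ≥ 1.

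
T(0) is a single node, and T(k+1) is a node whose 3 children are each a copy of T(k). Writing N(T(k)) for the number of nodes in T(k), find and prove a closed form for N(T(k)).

Claim: N(T(k)) = (3^{k+1} − 1)/2.

Base case: N(T(0)) = 1, and (3^{0+1} − 1)/2 = 1.
Assume N(T(m)) = (3^{m+1} − 1)/2.
Then N(T(m+1)) = 1 + 3N(T(m)) = 1 + 3·(3^{m+1} − 1)/2 = 1 + (3^{m+2} − 3)/2 = (2 + 3^{m+2} − 3)/2 = (3^{m+2} − 1)/2.
Hence N(T(k)) = (3^{k+1} − 1)/2 for every k ≥ 0, by induction.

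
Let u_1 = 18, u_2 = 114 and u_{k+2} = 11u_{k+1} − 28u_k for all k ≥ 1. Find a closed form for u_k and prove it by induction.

Claim: u_k = 2·7^k + 4^k.

Base cases: u_1 = 18 and 2·7^1 + 4^1 = 18; u_2 = 114 and 2·7^2 + 4^2 = 114.
Assume u_i = 2·7^i + 4^i for all 1 ≤ i ≤ j, where j ≥ 2.
Then u_{j+1} = 11u_j − 28u_{j−1} = 11·(2·7^j + 4^j) − 28·(2·7^{j−1} + 4^{j−1}) = 2·(11·7 − 28)7^{j−1} + (11·4 − 28)4^{j−1} = 98·7^{j−1} + 16·4^{j−1} = 2·7^{j+1} + 4^{j+1}.
This completes the inductive step, so u_k = 2·7^k + 4^k for all k ≥ 1.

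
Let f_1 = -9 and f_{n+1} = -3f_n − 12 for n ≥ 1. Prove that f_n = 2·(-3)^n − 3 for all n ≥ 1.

Base case: f_1 = -9, and 2·(-3)^1 − 3 = -6 − 3 = -9.
Assume f_j = 2·(-3)^j − 3 for some j ≥ 1.
Then f_{j+1} = -3f_j − 12 = -3·(2·(-3)^j − 3) − 12 = -6·(-3)^j + 9 − 12 = 2·(-3)^{j+1} − 3.
Hence f_n = 2·(-3)^n − 3 for every n ≥ 1, by induction.

f_n = 2·(-3)^n − 3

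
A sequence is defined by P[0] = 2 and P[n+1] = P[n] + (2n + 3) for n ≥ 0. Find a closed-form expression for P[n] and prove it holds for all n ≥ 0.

Claim: P[n] = n^2 + 2n + 2.

Base case: P[0] = 2, and 0^2 + 2·0 + 2 = 2.
Assume P[j] = j^2 + 2j + 2.
Then P[j+1] = P[j] + (2j + 3) = (j^2 + 2j + 2) + (2j + 3) = j^2 + 4j + 5,
and (j+1)^2 + 2·(j+1) + 2 = j^2 + 4j + 5.
This completes the inductive step, so P[n] = n^2 + 2n + 2 for all n ≥ 0.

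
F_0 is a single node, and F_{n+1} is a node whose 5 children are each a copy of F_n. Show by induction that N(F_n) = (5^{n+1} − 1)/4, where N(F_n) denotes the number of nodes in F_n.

Base case: N(F_0) = 1, and (5^{0+1} − 1)/4 = 1.
Assume N(F_k) = (5^{k+1} − 1)/4.
Then N(F_{k+1}) = 1 + 5N(F_k) = 1 + 5·(5^{k+1} − 1)/4 = 1 + (5^{k+2} − 5)/4 = (4 + 5^{k+2} − 5)/4 = (5^{k+2} − 1)/4.
So the formula holds for k+1, and by induction N(F_n) = (5^{n+1} − 1)/4 for all n ≥ 0.

N(F_n) = (5^{n+1} − 1)/4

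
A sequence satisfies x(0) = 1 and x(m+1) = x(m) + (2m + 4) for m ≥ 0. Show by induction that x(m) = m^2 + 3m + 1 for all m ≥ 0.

Base case: x(0) = 1, and 0^2 + 3·0 + 1 = 1.
Assume x(r) = r^2 + 3r + 1.
Then x(r+1) = x(r) + (2r + 4) = (r^2 + 3r + 1) + (2r + 4) = r^2 + 5r + 5,
and (r+1)^2 + 3·(r+1) + 1 = r^2 + 5r + 5.
This completes the inductive step, so x(m) = m^2 + 3m + 1 for all m ≥ 0.

x(m) = m^2 + 3m + 1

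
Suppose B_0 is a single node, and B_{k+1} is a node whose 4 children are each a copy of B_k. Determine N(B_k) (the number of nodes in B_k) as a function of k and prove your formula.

Claim: N(B_k) = (4^{k+1} − 1)/3.

Base case: N(B_0) = 1, and (4^{0+1} − 1)/3 = 1.
Assume N(B_r) = (4^{r+1} − 1)/3.
Then N(B_{r+1}) = 1 + 4N(B_r) = 1 + 4·(4^{r+1} − 1)/3 = 1 + (4^{r+2} − 4)/3 = (3 + 4^{r+2} − 4)/3 = (4^{r+2} − 1)/3.
So the formula holds for r+1, and by induction N(B_k) = (4^{k+1} − 1)/3 for all k ≥ 0.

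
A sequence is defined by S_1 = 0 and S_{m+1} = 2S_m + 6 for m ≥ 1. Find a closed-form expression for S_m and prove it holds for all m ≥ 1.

Claim: S_m = 3·2^m − 6.

Base case: S_1 = 0, and 3·2^1 − 6 = 6 − 6 = 0.
Assume S_r = 3·2^r − 6 for some r ≥ 1.
Then S_{r+1} = 2S_r + 6 = 2·(3·2^r − 6) + 6 = 6·2^r − 12 + 6 = 3·2^{r+1} − 6.
Hence S_m = 3·2^m − 6 for every m ≥ 1, by induction.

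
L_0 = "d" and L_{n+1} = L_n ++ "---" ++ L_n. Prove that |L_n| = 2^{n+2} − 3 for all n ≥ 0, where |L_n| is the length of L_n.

Base case: |L_0| = 1, and 2^{0+2} − 3 = 1.
Assume |L_j| = 2^{j+2} − 3.
Then |L_{j+1}| = |L_j| + 3 + |L_j| = 2|L_j| + 3 = 2(2^{j+2} − 3) + 3 = 2^{j+3} − 6 + 3 = 2^{j+3} − 3.
Hence |L_n| = 2^{n+2} − 3 for every n ≥ 0, by induction.

|L_n| = 2^{n+2} − 3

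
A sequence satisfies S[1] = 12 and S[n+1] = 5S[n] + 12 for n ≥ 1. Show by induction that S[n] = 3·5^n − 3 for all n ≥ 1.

Base case: S[1] = 12, and 3·5^1 − 3 = 15 − 3 = 12.
Assume S[k] = 3·5^k − 3 for some k ≥ 1.
Then S[k+1] = 5S[k] + 12 = 5·(3·5^k − 3) + 12 = 15·5^k − 15 + 12 = 3·5^{k+1} − 3.
By induction, S[n] = 3·5^n − 3 for all n ≥ 1.

S[n] = 3·5^n − 3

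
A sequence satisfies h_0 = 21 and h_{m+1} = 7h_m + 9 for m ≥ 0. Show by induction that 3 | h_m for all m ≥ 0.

Base case: h_0 = 21 = 3·7, so 3 | h_0.
Assume 3 | h_r, so h_r = 3t for some integer t.
Then h_{r+1} = 7h_r + 9 = 7·(3t) + 9 = 3(7t + 3), so 3 | h_{r+1}.
Hence 3 | h_m for every m ≥ 0, by induction.

3 | h_m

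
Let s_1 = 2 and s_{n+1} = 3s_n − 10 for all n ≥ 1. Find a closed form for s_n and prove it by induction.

Claim: s_n = -3^n + 5.

Base case: s_1 = 2, and -3^1 + 5 = -3 + 5 = 2.
Assume s_k = -3^k + 5 for some k ≥ 1.
Then s_{k+1} = 3s_k − 10 = 3·(-3^k + 5) − 10 = -3^{k+1} + 15 − 10 = -3^{k+1} + 5.
This completes the inductive step, so s_n = -3^n + 5 for all n ≥ 1.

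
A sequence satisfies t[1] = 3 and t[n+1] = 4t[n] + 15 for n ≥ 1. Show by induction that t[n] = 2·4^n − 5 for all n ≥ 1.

Base case: t[1] = 3, and 2·4^1 − 5 = 8 − 5 = 3.
Assume t[j] = 2·4^j − 5 for some j ≥ 1.
Then t[j+1] = 4t[j] + 15 = 4·(2·4^j − 5) + 15 = 8·4^j − 20 + 15 = 2·4^{j+1} − 5.
By induction, t[n] = 2·4^n − 5 for all n ≥ 1.

t[n] = 2·4^n − 5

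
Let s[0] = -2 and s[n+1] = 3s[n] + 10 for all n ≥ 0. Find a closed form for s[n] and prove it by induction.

Claim: s[n] = 3^{n+1} − 5.

Base case: s[0] = -2, and 3^{0+1} − 5 = 3 − 5 = -2.
Assume s[k] = 3^{k+1} − 5 for some k ≥ 0.
Then s[k+1] = 3s[k] + 10 = 3·(3^{k+1} − 5) + 10 = 3^{k+2} − 15 + 10 = 3^{k+2} − 5.
By induction, s[n] = 3^{n+1} − 5 for all n ≥ 0.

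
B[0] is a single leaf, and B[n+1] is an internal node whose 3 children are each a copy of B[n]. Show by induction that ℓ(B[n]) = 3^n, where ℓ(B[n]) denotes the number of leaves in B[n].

Base case: ℓ(B[0]) = 1, and 3^0 = 1.
Assume ℓ(B[r]) = 3^r.
Then ℓ(B[r+1]) = 3·ℓ(B[r]) = 3·3^r = 3^{r+1}.
This completes the inductive step, so ℓ(B[n]) = 3^n for all n ≥ 0.

ℓ(B[n]) = 3^n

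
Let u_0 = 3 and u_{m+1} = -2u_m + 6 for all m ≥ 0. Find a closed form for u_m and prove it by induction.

Claim: u_m = (-2)^m + 2.

Base case: u_0 = 3, and (-2)^0 + 2 = 1 + 2 = 3.
Assume u_j = (-2)^j + 2 for some j ≥ 0.
Then u_{j+1} = -2u_j + 6 = -2·((-2)^j + 2) + 6 = -2·(-2)^j − 4 + 6 = (-2)^{j+1} + 2.
By induction, u_m = (-2)^m + 2 for all m ≥ 0.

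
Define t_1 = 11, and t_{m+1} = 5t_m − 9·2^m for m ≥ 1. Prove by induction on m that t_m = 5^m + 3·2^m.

Base case: t_1 = 11, and 5^1 + 3·2^1 = 5 + 6 = 11.
Assume t_r = 5^r + 3·2^r for some r ≥ 1.
Then t_{r+1} = 5t_r − 9·2^r = 5·(5^r + 3·2^r) − 9·2^r = 5^{r+1} + 15·2^r − 9·2^r = 5^{r+1} + 6·2^r = 5^{r+1} + 3·2^{r+1}.
So the formula holds for r+1, and by induction t_m = 5^m + 3·2^m for all m ≥ 1.

t_m = 5^m + 3·2^m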